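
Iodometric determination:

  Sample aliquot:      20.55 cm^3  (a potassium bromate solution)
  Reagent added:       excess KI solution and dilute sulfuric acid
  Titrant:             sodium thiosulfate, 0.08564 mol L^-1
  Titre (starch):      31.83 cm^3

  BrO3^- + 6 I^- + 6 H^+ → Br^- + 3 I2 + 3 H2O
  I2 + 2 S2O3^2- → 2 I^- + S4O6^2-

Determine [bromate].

0.02211 mol/L

n(S2O3^2-) = 0.03183 × 0.08564 = 2.726 × 10^-3 mol
n(I2) = n(S2O3^2-)/2 = 1.363 × 10^-3 mol
From the 1:3 ratio, n(BrO3^-) in the aliquot = 1/3 × 1.363 × 10^-3 = 4.543 × 10^-4 mol
[BrO3^-] = 4.543 × 10^-4 / 0.02055 = 0.02211 mol/L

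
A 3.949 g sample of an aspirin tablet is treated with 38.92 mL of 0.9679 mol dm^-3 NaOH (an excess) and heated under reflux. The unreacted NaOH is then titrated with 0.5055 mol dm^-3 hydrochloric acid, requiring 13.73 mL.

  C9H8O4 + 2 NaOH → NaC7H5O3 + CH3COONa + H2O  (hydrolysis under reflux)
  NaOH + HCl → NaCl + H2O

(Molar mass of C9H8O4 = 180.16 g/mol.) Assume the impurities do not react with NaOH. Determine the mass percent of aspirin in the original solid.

n(NaOH) added = 0.03892 × 0.9679 = 0.03767 mol
n(HCl) used in back-titration = 0.01373 × 0.5055 = 6.941 × 10^-3 mol
n(NaOH) left over = 6.941 × 10^-3 mol (1:1 ratio)
n(NaOH) consumed by analyte = 0.03767 − 6.941 × 10^-3 = 0.03073 mol
From the 1:2 ratio, n(C9H8O4) = 1/2 × 0.03073 = 0.01537 mol
mass of C9H8O4 = 0.01537 × 180.16 = 2.768 g
% C9H8O4 = 2.768 / 3.949 × 100 = 70.10 %

70.10 %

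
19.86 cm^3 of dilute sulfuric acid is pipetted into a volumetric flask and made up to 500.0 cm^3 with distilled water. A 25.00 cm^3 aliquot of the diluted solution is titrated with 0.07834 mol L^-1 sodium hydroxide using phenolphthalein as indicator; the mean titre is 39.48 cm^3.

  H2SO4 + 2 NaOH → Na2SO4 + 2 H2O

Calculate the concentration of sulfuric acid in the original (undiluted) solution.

n(NaOH) = 0.03948 × 0.07834 = 3.093 × 10^-3 mol
From the 1:2 ratio, n(H2SO4) in the aliquot = 1/2 × 3.093 × 10^-3 = 1.546 × 10^-3 mol
[H2SO4]_dilute = 1.546 × 10^-3 / 0.02500 = 0.06186 mol/L
Dilution factor = 500.0 / 19.86 = 25.18
[H2SO4]_stock = 0.06186 × 25.18 = 1.557 mol/L

1.557 mol/L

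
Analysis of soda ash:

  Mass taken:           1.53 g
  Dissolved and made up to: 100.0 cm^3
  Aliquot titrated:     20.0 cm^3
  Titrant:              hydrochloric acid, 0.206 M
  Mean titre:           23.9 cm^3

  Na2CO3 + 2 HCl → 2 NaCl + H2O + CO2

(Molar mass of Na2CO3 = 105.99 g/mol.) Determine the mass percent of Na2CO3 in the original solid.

n(HCl) per titration = 0.0239 × 0.206 = 4.92 × 10^-3 mol
From the 1:2 ratio, n(Na2CO3) in each aliquot = 1/2 × 4.92 × 10^-3 = 2.46 × 10^-3 mol
n(Na2CO3) in the whole flask = 2.46 × 10^-3 × 100.0/20.0 = 0.0123 mol
mass of Na2CO3 = 0.0123 × 105.99 = 1.30 g
% Na2CO3 = 1.30 / 1.53 × 100 = 85.3 %

85.3 %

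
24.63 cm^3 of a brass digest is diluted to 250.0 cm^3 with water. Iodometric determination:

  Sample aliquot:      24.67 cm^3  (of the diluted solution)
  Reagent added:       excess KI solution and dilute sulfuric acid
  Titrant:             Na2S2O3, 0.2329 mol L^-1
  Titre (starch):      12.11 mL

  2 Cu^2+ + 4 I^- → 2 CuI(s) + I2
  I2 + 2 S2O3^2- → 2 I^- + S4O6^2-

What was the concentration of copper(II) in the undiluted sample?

n(S2O3^2-) = 0.01211 × 0.2329 = 2.820 × 10^-3 mol
n(I2) = n(S2O3^2-)/2 = 1.410 × 10^-3 mol
From the 2:1 ratio, n(Cu2+) in the aliquot = 2/1 × 1.410 × 10^-3 = 2.820 × 10^-3 mol
[Cu2+]_dilute = 2.820 × 10^-3 / 0.02467 = 0.1143 mol/L
[Cu2+]_original = 0.1143 × 250.0/24.63 = 1.160 mol/L

1.160 mol/L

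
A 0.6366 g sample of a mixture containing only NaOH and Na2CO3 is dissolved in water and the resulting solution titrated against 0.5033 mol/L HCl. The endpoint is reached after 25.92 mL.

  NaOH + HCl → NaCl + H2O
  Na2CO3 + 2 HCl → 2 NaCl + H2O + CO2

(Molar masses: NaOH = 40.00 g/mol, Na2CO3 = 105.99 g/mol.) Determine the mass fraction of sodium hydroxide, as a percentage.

26.47 %

n(HCl) = 0.02592 × 0.5033 = 0.01305 mol
Let x = n(NaOH), y = n(Na2CO3).
Titrant: 1x + 2y = 0.01305;  mass: 40.00x + 105.99y = 0.6366
Solving, x = 4.213 × 10^-3 mol, y = 4.416 × 10^-3 mol
mass of NaOH = 4.213 × 10^-3 × 40.00 = 0.1685 g
% NaOH = 0.1685 / 0.6366 × 100 = 26.47 %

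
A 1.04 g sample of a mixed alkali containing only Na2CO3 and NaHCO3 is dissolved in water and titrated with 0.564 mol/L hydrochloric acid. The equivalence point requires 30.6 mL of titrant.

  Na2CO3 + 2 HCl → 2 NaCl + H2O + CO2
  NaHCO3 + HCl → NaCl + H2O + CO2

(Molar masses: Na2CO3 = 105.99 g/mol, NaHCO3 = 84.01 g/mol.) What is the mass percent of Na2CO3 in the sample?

n(HCl) = 0.0306 × 0.564 = 0.0173 mol
Let x = n(Na2CO3), y = n(NaHCO3).
Titrant: 2x + 1y = 0.0173;  mass: 105.99x + 84.01y = 1.04
Solving, x = 6.61 × 10^-3 mol, y = 4.04 × 10^-3 mol
mass of Na2CO3 = 6.61 × 10^-3 × 105.99 = 0.700 g
% Na2CO3 = 0.700 / 1.04 × 100 = 67.3 %

67.3 %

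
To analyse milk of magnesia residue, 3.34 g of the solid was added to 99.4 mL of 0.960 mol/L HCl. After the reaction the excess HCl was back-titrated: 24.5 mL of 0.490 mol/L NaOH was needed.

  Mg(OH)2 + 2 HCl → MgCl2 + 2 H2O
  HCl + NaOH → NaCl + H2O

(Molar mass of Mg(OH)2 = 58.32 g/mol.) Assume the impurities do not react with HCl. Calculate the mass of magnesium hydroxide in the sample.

n(HCl) added = 0.0994 × 0.960 = 0.0954 mol
n(NaOH) used in back-titration = 0.0245 × 0.490 = 0.0120 mol
n(HCl) left over = 0.0120 mol (1:1 ratio)
n(HCl) consumed by analyte = 0.0954 − 0.0120 = 0.0834 mol
From the 1:2 ratio, n(Mg(OH)2) = 1/2 × 0.0834 = 0.0417 mol
mass of Mg(OH)2 = 0.0417 × 58.32 = 2.43 g

2.43 g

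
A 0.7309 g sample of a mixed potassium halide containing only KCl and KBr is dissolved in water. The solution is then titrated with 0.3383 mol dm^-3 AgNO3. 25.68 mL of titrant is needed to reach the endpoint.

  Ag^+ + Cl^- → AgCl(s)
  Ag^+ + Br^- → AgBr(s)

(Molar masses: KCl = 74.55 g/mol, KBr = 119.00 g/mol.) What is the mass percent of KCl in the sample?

69.51 %

n(AgNO3) = 0.02568 × 0.3383 = 8.688 × 10^-3 mol
Let x = n(KCl), y = n(KBr).
Titrant: 1x + 1y = 8.688 × 10^-3;  mass: 74.55x + 119.00y = 0.7309
Solving, x = 6.815 × 10^-3 mol, y = 1.873 × 10^-3 mol
mass of KCl = 6.815 × 10^-3 × 74.55 = 0.5080 g
% KCl = 0.5080 / 0.7309 × 100 = 69.51 %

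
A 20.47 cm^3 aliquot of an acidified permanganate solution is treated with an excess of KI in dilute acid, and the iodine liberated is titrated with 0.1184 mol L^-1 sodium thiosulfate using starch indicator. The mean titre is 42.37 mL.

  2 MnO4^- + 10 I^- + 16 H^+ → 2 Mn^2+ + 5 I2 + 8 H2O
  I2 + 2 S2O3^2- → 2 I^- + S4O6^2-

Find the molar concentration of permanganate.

n(S2O3^2-) = 0.04237 × 0.1184 = 5.017 × 10^-3 mol
n(I2) = n(S2O3^2-)/2 = 2.508 × 10^-3 mol
From the 2:5 ratio, n(MnO4^-) in the aliquot = 2/5 × 2.508 × 10^-3 = 1.003 × 10^-3 mol
[MnO4^-] = 1.003 × 10^-3 / 0.02047 = 0.04901 mol/L

0.04901 mol/L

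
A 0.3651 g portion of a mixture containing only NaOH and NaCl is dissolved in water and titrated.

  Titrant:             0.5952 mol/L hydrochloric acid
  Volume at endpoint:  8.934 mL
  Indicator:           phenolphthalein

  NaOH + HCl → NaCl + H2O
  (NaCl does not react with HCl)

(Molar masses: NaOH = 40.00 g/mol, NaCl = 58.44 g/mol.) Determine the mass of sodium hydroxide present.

0.2127 g

n(HCl) = 0.008934 × 0.5952 = 5.318 × 10^-3 mol
Let x = n(NaOH), y = n(NaCl).
Titrant: 1x = 5.318 × 10^-3;  mass: 40.00x + 58.44y = 0.3651
Solving, x = 5.318 × 10^-3 mol, y = 2.608 × 10^-3 mol
mass of NaOH = 5.318 × 10^-3 × 40.00 = 0.2127 g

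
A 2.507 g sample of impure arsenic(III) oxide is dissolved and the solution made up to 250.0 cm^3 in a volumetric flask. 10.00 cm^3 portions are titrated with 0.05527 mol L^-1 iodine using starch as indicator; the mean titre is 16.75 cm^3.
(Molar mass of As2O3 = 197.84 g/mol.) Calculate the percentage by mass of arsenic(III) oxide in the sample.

As2O3 + 2 I2 + 2 H2O → As2O5 + 4 HI
n(I2) per titration = 0.01675 × 0.05527 = 9.258 × 10^-4 mol
From the 1:2 ratio, n(As2O3) in each aliquot = 1/2 × 9.258 × 10^-4 = 4.629 × 10^-4 mol
n(As2O3) in the whole flask = 4.629 × 10^-4 × 250.0/10.00 = 0.01157 mol
mass of As2O3 = 0.01157 × 197.84 = 2.289 g
% As2O3 = 2.289 / 2.507 × 100 = 91.32 %

91.32 %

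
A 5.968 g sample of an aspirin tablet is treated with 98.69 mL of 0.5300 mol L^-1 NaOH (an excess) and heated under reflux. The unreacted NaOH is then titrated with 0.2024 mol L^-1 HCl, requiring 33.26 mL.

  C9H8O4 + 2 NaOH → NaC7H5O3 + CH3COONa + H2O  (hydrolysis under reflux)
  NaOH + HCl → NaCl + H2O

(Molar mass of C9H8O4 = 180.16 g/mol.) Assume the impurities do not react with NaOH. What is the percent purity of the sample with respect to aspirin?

68.79 %

n(NaOH) added = 0.09869 × 0.5300 = 0.05231 mol
n(HCl) used in back-titration = 0.03326 × 0.2024 = 6.732 × 10^-3 mol
n(NaOH) left over = 6.732 × 10^-3 mol (1:1 ratio)
n(NaOH) consumed by analyte = 0.05231 − 6.732 × 10^-3 = 0.04557 mol
From the 1:2 ratio, n(C9H8O4) = 1/2 × 0.04557 = 0.02279 mol
mass of C9H8O4 = 0.02279 × 180.16 = 4.105 g
% C9H8O4 = 4.105 / 5.968 × 100 = 68.79 %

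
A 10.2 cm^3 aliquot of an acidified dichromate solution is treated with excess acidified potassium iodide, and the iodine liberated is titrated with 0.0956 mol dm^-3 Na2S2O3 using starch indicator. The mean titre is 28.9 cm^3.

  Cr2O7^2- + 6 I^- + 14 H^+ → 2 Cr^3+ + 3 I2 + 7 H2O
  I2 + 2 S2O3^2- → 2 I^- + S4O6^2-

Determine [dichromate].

0.0451 mol/L

n(S2O3^2-) = 0.0289 × 0.0956 = 2.76 × 10^-3 mol
n(I2) = n(S2O3^2-)/2 = 1.38 × 10^-3 mol
From the 1:3 ratio, n(Cr2O7^2-) in the aliquot = 1/3 × 1.38 × 10^-3 = 4.60 × 10^-4 mol
[Cr2O7^2-] = 4.60 × 10^-4 / 0.0102 = 0.0451 mol/L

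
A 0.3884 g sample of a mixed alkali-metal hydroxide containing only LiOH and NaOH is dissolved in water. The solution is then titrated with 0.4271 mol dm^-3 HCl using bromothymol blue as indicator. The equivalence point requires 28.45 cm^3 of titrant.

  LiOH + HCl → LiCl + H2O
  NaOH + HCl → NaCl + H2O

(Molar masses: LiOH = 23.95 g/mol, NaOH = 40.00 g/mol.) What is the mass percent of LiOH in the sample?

n(HCl) = 0.02845 × 0.4271 = 0.01215 mol
Let x = n(LiOH), y = n(NaOH).
Titrant: 1x + 1y = 0.01215;  mass: 23.95x + 40.00y = 0.3884
Solving, x = 6.083 × 10^-3 mol, y = 6.068 × 10^-3 mol
mass of LiOH = 6.083 × 10^-3 × 23.95 = 0.1457 g
% LiOH = 0.1457 / 0.3884 × 100 = 37.51 %

37.51 %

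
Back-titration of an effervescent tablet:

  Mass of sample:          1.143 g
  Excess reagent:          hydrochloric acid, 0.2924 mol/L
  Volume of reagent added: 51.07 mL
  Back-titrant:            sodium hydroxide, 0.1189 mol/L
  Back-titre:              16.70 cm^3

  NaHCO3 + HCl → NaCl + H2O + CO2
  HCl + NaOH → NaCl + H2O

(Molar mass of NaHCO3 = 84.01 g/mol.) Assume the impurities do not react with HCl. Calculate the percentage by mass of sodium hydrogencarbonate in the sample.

95.16 %

n(HCl) added = 0.05107 × 0.2924 = 0.01493 mol
n(NaOH) used in back-titration = 0.01670 × 0.1189 = 1.986 × 10^-3 mol
n(HCl) left over = 1.986 × 10^-3 mol (1:1 ratio)
n(HCl) consumed by analyte = 0.01493 − 1.986 × 10^-3 = 0.01295 mol
n(NaHCO3) = 0.01295 mol (1:1 ratio)
mass of NaHCO3 = 0.01295 × 84.01 = 1.088 g
% NaHCO3 = 1.088 / 1.143 × 100 = 95.16 %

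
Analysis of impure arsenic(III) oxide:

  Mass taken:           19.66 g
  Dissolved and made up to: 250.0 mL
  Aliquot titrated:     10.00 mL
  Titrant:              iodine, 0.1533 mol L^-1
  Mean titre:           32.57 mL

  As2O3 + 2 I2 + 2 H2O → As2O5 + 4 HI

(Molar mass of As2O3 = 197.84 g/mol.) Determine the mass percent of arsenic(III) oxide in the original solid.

n(I2) per titration = 0.03257 × 0.1533 = 4.993 × 10^-3 mol
From the 1:2 ratio, n(As2O3) in each aliquot = 1/2 × 4.993 × 10^-3 = 2.496 × 10^-3 mol
n(As2O3) in the whole flask = 2.496 × 10^-3 × 250.0/10.00 = 0.06241 mol
mass of As2O3 = 0.06241 × 197.84 = 12.35 g
% As2O3 = 12.35 / 19.66 × 100 = 62.81 %

62.81 %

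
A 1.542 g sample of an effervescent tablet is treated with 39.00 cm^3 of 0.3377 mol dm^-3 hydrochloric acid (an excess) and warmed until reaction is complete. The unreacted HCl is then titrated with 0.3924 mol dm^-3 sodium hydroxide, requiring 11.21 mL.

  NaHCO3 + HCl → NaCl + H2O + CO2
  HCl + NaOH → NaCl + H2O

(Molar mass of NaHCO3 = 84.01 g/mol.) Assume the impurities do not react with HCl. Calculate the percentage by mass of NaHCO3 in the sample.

47.79 %

n(HCl) added = 0.03900 × 0.3377 = 0.01317 mol
n(NaOH) used in back-titration = 0.01121 × 0.3924 = 4.399 × 10^-3 mol
n(HCl) left over = 4.399 × 10^-3 mol (1:1 ratio)
n(HCl) consumed by analyte = 0.01317 − 4.399 × 10^-3 = 8.771 × 10^-3 mol
n(NaHCO3) = 8.771 × 10^-3 mol (1:1 ratio)
mass of NaHCO3 = 8.771 × 10^-3 × 84.01 = 0.7369 g
% NaHCO3 = 0.7369 / 1.542 × 100 = 47.79 %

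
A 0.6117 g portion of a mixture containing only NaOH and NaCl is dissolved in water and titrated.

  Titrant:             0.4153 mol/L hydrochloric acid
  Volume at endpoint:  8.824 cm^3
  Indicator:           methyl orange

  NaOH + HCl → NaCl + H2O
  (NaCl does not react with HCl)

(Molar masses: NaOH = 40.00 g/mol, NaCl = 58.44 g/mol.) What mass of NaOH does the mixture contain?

0.1466 g

n(HCl) = 0.008824 × 0.4153 = 3.665 × 10^-3 mol
Let x = n(NaOH), y = n(NaCl).
Titrant: 1x = 3.665 × 10^-3;  mass: 40.00x + 58.44y = 0.6117
Solving, x = 3.665 × 10^-3 mol, y = 7.959 × 10^-3 mol
mass of NaOH = 3.665 × 10^-3 × 40.00 = 0.1466 g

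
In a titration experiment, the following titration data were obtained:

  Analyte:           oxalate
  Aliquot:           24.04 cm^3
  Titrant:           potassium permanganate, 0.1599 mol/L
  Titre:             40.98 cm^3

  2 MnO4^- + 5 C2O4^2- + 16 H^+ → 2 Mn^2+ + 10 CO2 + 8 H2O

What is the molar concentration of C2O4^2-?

0.6814 mol/L

n(KMnO4) = 0.04098 L × 0.1599 mol/L = 6.553 × 10^-3 mol
From the 5:2 mole ratio, n(C2O4^2-) = 5/2 × 6.553 × 10^-3 = 0.01638 mol
[C2O4^2-] = 0.01638 mol / 0.02404 L = 0.6814 mol/L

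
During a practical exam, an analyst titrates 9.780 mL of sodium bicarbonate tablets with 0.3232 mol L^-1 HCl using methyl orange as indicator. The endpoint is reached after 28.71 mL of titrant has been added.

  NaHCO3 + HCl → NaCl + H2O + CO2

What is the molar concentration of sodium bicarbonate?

0.9488 mol/L

n(HCl) = 0.02871 L × 0.3232 mol/L = 9.279 × 10^-3 mol
n(NaHCO3) = 9.279 × 10^-3 mol (1:1 mole ratio)
[NaHCO3] = 9.279 × 10^-3 mol / 0.009780 L = 0.9488 mol/L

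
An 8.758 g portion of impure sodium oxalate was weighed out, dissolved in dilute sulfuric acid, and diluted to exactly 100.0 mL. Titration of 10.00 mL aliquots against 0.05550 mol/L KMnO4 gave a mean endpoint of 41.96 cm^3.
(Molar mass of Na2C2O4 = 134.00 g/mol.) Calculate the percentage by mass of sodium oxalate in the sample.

89.08 %

2 MnO4^- + 5 C2O4^2- + 16 H^+ → 2 Mn^2+ + 10 CO2 + 8 H2O
n(KMnO4) per titration = 0.04196 × 0.05550 = 2.329 × 10^-3 mol
From the 5:2 ratio, n(Na2C2O4) in each aliquot = 5/2 × 2.329 × 10^-3 = 5.822 × 10^-3 mol
n(Na2C2O4) in the whole flask = 5.822 × 10^-3 × 100.0/10.00 = 0.05822 mol
mass of Na2C2O4 = 0.05822 × 134.00 = 7.801 g
% Na2C2O4 = 7.801 / 8.758 × 100 = 89.08 %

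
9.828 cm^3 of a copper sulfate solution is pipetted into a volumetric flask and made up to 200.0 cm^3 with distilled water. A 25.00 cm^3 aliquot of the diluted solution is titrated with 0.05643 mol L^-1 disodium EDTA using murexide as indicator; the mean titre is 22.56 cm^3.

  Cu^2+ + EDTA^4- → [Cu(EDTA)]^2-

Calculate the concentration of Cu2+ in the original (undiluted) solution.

1.036 mol/L

n(EDTA) = 0.02256 × 0.05643 = 1.273 × 10^-3 mol
n(Cu2+) in the aliquot = 1.273 × 10^-3 mol (1:1 ratio)
[Cu2+]_dilute = 1.273 × 10^-3 / 0.02500 = 0.05092 mol/L
Dilution factor = 200.0 / 9.828 = 20.35
[Cu2+]_stock = 0.05092 × 20.35 = 1.036 mol/L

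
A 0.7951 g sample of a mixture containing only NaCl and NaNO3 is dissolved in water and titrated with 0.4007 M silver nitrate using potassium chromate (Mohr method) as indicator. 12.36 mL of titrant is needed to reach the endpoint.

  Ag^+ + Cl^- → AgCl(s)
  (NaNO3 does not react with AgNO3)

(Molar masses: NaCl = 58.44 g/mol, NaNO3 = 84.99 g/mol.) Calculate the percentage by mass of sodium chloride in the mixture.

n(AgNO3) = 0.01236 × 0.4007 = 4.953 × 10^-3 mol
Let x = n(NaCl), y = n(NaNO3).
Titrant: 1x = 4.953 × 10^-3;  mass: 58.44x + 84.99y = 0.7951
Solving, x = 4.953 × 10^-3 mol, y = 5.950 × 10^-3 mol
mass of NaCl = 4.953 × 10^-3 × 58.44 = 0.2894 g
% NaCl = 0.2894 / 0.7951 × 100 = 36.40 %

36.40 %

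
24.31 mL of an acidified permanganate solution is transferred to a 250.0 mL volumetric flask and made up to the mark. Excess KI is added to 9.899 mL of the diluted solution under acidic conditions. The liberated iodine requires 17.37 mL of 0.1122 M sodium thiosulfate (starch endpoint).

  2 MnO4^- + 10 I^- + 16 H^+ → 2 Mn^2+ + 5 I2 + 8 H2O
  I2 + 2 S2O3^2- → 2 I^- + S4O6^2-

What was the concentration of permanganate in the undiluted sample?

0.4049 M

n(S2O3^2-) = 0.01737 × 0.1122 = 1.949 × 10^-3 mol
n(I2) = n(S2O3^2-)/2 = 9.745 × 10^-4 mol
From the 2:5 ratio, n(MnO4^-) in the aliquot = 2/5 × 9.745 × 10^-4 = 3.898 × 10^-4 mol
[MnO4^-]_dilute = 3.898 × 10^-4 / 0.009899 = 0.03938 mol/L
[MnO4^-]_original = 0.03938 × 250.0/24.31 = 0.4049 mol/L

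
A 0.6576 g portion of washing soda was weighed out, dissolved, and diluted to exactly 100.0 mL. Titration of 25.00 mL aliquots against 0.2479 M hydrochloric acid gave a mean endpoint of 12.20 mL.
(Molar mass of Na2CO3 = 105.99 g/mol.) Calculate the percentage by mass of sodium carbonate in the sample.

97.49 %

Na2CO3 + 2 HCl → 2 NaCl + H2O + CO2
n(HCl) per titration = 0.01220 × 0.2479 = 3.024 × 10^-3 mol
From the 1:2 ratio, n(Na2CO3) in each aliquot = 1/2 × 3.024 × 10^-3 = 1.512 × 10^-3 mol
n(Na2CO3) in the whole flask = 1.512 × 10^-3 × 100.0/25.00 = 6.049 × 10^-3 mol
mass of Na2CO3 = 6.049 × 10^-3 × 105.99 = 0.6411 g
% Na2CO3 = 0.6411 / 0.6576 × 100 = 97.49 %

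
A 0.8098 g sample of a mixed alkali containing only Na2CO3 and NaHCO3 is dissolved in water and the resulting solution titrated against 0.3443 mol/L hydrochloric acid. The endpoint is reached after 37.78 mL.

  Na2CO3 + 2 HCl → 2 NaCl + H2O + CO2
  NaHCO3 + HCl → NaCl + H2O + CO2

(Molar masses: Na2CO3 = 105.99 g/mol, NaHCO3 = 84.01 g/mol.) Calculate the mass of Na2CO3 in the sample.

n(HCl) = 0.03778 × 0.3443 = 0.01301 mol
Let x = n(Na2CO3), y = n(NaHCO3).
Titrant: 2x + 1y = 0.01301;  mass: 105.99x + 84.01y = 0.8098
Solving, x = 4.562 × 10^-3 mol, y = 3.884 × 10^-3 mol
mass of Na2CO3 = 4.562 × 10^-3 × 105.99 = 0.4835 g

0.4835 g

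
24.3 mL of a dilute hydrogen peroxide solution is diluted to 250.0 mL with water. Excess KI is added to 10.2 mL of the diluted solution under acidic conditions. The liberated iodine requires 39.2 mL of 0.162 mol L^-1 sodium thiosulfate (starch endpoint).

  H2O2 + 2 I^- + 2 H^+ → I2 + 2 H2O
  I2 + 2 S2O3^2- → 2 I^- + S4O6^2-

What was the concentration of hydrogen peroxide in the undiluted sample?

n(S2O3^2-) = 0.0392 × 0.162 = 6.35 × 10^-3 mol
n(I2) = n(S2O3^2-)/2 = 3.18 × 10^-3 mol
n(H2O2) in the aliquot = 3.18 × 10^-3 mol (1:1 ratio)
[H2O2]_dilute = 3.18 × 10^-3 / 0.0102 = 0.311 mol/L
[H2O2]_original = 0.311 × 250.0/24.3 = 3.20 mol/L

3.20 mol/L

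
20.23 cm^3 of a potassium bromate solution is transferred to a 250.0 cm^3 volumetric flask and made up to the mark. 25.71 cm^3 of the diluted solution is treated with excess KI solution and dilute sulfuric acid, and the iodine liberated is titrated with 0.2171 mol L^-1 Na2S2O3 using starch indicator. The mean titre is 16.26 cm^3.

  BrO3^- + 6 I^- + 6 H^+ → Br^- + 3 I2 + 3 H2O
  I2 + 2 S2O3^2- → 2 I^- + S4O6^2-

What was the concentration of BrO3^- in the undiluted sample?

n(S2O3^2-) = 0.01626 × 0.2171 = 3.530 × 10^-3 mol
n(I2) = n(S2O3^2-)/2 = 1.765 × 10^-3 mol
From the 1:3 ratio, n(BrO3^-) in the aliquot = 1/3 × 1.765 × 10^-3 = 5.883 × 10^-4 mol
[BrO3^-]_dilute = 5.883 × 10^-4 / 0.02571 = 0.02288 mol/L
[BrO3^-]_original = 0.02288 × 250.0/20.23 = 0.2828 mol/L

0.2828 mol/L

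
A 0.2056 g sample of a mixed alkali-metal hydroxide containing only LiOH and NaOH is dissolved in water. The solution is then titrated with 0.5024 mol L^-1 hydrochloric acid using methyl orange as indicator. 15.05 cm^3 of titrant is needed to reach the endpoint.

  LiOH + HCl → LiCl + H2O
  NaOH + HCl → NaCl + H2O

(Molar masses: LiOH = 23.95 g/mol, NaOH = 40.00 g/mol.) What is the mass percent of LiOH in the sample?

n(HCl) = 0.01505 × 0.5024 = 7.561 × 10^-3 mol
Let x = n(LiOH), y = n(NaOH).
Titrant: 1x + 1y = 7.561 × 10^-3;  mass: 23.95x + 40.00y = 0.2056
Solving, x = 6.034 × 10^-3 mol, y = 1.527 × 10^-3 mol
mass of LiOH = 6.034 × 10^-3 × 23.95 = 0.1445 g
% LiOH = 0.1445 / 0.2056 × 100 = 70.29 %

70.29 %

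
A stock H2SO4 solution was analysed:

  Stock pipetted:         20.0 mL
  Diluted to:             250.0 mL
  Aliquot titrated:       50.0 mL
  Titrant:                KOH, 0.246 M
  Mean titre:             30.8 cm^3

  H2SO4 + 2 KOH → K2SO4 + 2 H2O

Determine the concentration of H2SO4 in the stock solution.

n(KOH) = 0.0308 × 0.246 = 7.58 × 10^-3 mol
From the 1:2 ratio, n(H2SO4) in the aliquot = 1/2 × 7.58 × 10^-3 = 3.79 × 10^-3 mol
[H2SO4]_dilute = 3.79 × 10^-3 / 0.0500 = 0.0758 mol/L
Dilution factor = 250.0 / 20.0 = 12.50
[H2SO4]_stock = 0.0758 × 12.50 = 0.947 mol/L

0.947 M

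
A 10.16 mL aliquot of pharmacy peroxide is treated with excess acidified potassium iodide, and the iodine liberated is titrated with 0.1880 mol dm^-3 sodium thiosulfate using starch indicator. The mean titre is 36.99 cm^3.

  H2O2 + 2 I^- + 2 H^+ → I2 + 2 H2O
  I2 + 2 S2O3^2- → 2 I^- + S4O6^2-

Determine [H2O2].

n(S2O3^2-) = 0.03699 × 0.1880 = 6.954 × 10^-3 mol
n(I2) = n(S2O3^2-)/2 = 3.477 × 10^-3 mol
n(H2O2) in the aliquot = 3.477 × 10^-3 mol (1:1 ratio)
[H2O2] = 3.477 × 10^-3 / 0.01016 = 0.3422 mol/L

0.3422 mol/L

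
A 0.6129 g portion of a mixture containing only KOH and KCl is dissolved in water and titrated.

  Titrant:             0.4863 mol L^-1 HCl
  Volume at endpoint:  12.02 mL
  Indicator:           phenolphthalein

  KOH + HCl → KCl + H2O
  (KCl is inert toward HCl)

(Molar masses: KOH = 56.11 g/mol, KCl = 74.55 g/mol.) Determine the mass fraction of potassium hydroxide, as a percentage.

53.51 %

n(HCl) = 0.01202 × 0.4863 = 5.845 × 10^-3 mol
Let x = n(KOH), y = n(KCl).
Titrant: 1x = 5.845 × 10^-3;  mass: 56.11x + 74.55y = 0.6129
Solving, x = 5.845 × 10^-3 mol, y = 3.822 × 10^-3 mol
mass of KOH = 5.845 × 10^-3 × 56.11 = 0.3280 g
% KOH = 0.3280 / 0.6129 × 100 = 53.51 %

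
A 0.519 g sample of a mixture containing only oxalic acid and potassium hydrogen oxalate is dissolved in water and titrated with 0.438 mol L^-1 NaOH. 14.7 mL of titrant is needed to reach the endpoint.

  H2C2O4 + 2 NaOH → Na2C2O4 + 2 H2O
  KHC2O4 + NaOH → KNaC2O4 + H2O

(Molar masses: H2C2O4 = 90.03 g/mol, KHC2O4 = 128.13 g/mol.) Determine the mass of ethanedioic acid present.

0.166 g

n(NaOH) = 0.0147 × 0.438 = 6.44 × 10^-3 mol
Let x = n(H2C2O4), y = n(KHC2O4).
Titrant: 2x + 1y = 6.44 × 10^-3;  mass: 90.03x + 128.13y = 0.519
Solving, x = 1.84 × 10^-3 mol, y = 2.76 × 10^-3 mol
mass of H2C2O4 = 1.84 × 10^-3 × 90.03 = 0.166 g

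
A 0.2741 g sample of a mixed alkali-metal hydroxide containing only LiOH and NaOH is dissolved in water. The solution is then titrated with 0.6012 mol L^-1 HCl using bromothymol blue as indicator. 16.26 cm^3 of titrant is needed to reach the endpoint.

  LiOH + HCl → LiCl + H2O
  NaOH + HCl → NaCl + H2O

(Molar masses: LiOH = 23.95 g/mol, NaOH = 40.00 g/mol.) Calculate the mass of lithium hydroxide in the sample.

n(HCl) = 0.01626 × 0.6012 = 9.776 × 10^-3 mol
Let x = n(LiOH), y = n(NaOH).
Titrant: 1x + 1y = 9.776 × 10^-3;  mass: 23.95x + 40.00y = 0.2741
Solving, x = 7.285 × 10^-3 mol, y = 2.491 × 10^-3 mol
mass of LiOH = 7.285 × 10^-3 × 23.95 = 0.1745 g

0.1745 g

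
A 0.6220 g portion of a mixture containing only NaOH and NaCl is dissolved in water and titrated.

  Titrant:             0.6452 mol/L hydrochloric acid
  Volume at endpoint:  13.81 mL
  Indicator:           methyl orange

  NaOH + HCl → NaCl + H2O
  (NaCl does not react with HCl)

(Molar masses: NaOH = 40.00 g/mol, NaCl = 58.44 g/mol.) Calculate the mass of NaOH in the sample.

0.3564 g

n(HCl) = 0.01381 × 0.6452 = 8.910 × 10^-3 mol
Let x = n(NaOH), y = n(NaCl).
Titrant: 1x = 8.910 × 10^-3;  mass: 40.00x + 58.44y = 0.6220
Solving, x = 8.910 × 10^-3 mol, y = 4.545 × 10^-3 mol
mass of NaOH = 8.910 × 10^-3 × 40.00 = 0.3564 g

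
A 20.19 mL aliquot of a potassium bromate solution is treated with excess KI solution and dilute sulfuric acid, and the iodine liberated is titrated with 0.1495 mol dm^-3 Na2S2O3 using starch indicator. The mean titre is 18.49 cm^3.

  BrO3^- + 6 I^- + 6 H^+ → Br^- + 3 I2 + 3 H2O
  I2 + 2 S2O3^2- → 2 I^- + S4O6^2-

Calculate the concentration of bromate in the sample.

n(S2O3^2-) = 0.01849 × 0.1495 = 2.764 × 10^-3 mol
n(I2) = n(S2O3^2-)/2 = 1.382 × 10^-3 mol
From the 1:3 ratio, n(BrO3^-) in the aliquot = 1/3 × 1.382 × 10^-3 = 4.607 × 10^-4 mol
[BrO3^-] = 4.607 × 10^-4 / 0.02019 = 0.02282 mol/L

0.02282 mol/L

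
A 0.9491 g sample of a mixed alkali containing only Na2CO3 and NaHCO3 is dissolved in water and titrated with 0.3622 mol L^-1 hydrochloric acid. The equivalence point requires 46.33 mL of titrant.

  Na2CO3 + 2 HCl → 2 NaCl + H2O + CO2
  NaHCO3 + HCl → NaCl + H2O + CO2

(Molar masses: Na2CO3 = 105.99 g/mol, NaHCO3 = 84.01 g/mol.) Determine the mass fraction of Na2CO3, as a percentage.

n(HCl) = 0.04633 × 0.3622 = 0.01678 mol
Let x = n(Na2CO3), y = n(NaHCO3).
Titrant: 2x + 1y = 0.01678;  mass: 105.99x + 84.01y = 0.9491
Solving, x = 7.426 × 10^-3 mol, y = 1.928 × 10^-3 mol
mass of Na2CO3 = 7.426 × 10^-3 × 105.99 = 0.7871 g
% Na2CO3 = 0.7871 / 0.9491 × 100 = 82.93 %

82.93 %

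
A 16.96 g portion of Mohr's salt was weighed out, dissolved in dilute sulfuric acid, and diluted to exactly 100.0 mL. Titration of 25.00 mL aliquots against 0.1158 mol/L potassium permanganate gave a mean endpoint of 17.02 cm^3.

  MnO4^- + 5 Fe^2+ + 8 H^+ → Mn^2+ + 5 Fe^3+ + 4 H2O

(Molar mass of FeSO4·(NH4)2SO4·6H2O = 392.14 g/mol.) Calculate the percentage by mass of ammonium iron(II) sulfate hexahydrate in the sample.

91.14 %

n(KMnO4) per titration = 0.01702 × 0.1158 = 1.971 × 10^-3 mol
From the 5:1 ratio, n(FeSO4·(NH4)2SO4·6H2O) in each aliquot = 5/1 × 1.971 × 10^-3 = 9.855 × 10^-3 mol
n(FeSO4·(NH4)2SO4·6H2O) in the whole flask = 9.855 × 10^-3 × 100.0/25.00 = 0.03942 mol
mass of FeSO4·(NH4)2SO4·6H2O = 0.03942 × 392.14 = 15.46 g
% FeSO4·(NH4)2SO4·6H2O = 15.46 / 16.96 × 100 = 91.14 %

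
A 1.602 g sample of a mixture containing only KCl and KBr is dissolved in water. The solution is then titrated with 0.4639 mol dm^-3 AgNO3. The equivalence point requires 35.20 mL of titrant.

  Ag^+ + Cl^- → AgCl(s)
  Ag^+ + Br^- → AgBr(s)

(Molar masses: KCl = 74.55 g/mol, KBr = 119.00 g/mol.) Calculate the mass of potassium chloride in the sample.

n(AgNO3) = 0.03520 × 0.4639 = 0.01633 mol
Let x = n(KCl), y = n(KBr).
Titrant: 1x + 1y = 0.01633;  mass: 74.55x + 119.00y = 1.602
Solving, x = 7.676 × 10^-3 mol, y = 8.654 × 10^-3 mol
mass of KCl = 7.676 × 10^-3 × 74.55 = 0.5722 g

0.5722 g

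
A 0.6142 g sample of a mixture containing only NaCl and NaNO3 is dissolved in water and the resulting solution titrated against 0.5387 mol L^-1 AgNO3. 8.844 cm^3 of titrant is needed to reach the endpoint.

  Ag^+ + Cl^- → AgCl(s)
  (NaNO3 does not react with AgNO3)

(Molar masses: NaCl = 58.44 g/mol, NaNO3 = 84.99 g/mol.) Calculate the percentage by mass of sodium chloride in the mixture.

45.33 %

n(AgNO3) = 0.008844 × 0.5387 = 4.764 × 10^-3 mol
Let x = n(NaCl), y = n(NaNO3).
Titrant: 1x = 4.764 × 10^-3;  mass: 58.44x + 84.99y = 0.6142
Solving, x = 4.764 × 10^-3 mol, y = 3.951 × 10^-3 mol
mass of NaCl = 4.764 × 10^-3 × 58.44 = 0.2784 g
% NaCl = 0.2784 / 0.6142 × 100 = 45.33 %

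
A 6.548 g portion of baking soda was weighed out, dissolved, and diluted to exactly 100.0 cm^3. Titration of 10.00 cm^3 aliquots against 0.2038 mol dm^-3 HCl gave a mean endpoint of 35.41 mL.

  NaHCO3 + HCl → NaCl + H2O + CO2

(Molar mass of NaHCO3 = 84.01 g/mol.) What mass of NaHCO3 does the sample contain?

n(HCl) per titration = 0.03541 × 0.2038 = 7.217 × 10^-3 mol
n(NaHCO3) in each aliquot = 7.217 × 10^-3 mol (1:1 ratio)
n(NaHCO3) in the whole flask = 7.217 × 10^-3 × 100.0/10.00 = 0.07217 mol
mass of NaHCO3 = 0.07217 × 84.01 = 6.063 g

6.063 g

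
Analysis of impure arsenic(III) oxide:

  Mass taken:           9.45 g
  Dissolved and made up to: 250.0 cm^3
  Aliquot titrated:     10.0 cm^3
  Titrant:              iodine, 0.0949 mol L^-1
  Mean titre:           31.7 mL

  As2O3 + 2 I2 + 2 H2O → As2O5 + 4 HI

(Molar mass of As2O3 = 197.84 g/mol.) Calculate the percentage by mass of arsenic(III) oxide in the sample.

78.7 %

n(I2) per titration = 0.0317 × 0.0949 = 3.01 × 10^-3 mol
From the 1:2 ratio, n(As2O3) in each aliquot = 1/2 × 3.01 × 10^-3 = 1.50 × 10^-3 mol
n(As2O3) in the whole flask = 1.50 × 10^-3 × 250.0/10.0 = 0.0376 mol
mass of As2O3 = 0.0376 × 197.84 = 7.44 g
% As2O3 = 7.44 / 9.45 × 100 = 78.7 %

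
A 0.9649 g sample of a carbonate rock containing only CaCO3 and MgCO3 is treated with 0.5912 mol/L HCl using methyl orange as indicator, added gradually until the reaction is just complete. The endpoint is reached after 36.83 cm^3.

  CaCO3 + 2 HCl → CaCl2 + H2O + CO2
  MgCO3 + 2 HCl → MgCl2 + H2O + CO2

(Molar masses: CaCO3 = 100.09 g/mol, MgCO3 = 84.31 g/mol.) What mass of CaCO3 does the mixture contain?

n(HCl) = 0.03683 × 0.5912 = 0.02177 mol
Let x = n(CaCO3), y = n(MgCO3).
Titrant: 2x + 2y = 0.02177;  mass: 100.09x + 84.31y = 0.9649
Solving, x = 2.980 × 10^-3 mol, y = 7.907 × 10^-3 mol
mass of CaCO3 = 2.980 × 10^-3 × 100.09 = 0.2982 g

0.2982 g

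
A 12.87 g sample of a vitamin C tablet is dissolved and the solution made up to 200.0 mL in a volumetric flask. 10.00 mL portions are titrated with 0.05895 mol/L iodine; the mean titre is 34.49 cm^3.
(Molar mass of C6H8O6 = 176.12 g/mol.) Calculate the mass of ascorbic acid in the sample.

7.162 g

C6H8O6 + I2 → C6H6O6 + 2 HI
n(I2) per titration = 0.03449 × 0.05895 = 2.033 × 10^-3 mol
n(C6H8O6) in each aliquot = 2.033 × 10^-3 mol (1:1 ratio)
n(C6H8O6) in the whole flask = 2.033 × 10^-3 × 200.0/10.00 = 0.04066 mol
mass of C6H8O6 = 0.04066 × 176.12 = 7.162 g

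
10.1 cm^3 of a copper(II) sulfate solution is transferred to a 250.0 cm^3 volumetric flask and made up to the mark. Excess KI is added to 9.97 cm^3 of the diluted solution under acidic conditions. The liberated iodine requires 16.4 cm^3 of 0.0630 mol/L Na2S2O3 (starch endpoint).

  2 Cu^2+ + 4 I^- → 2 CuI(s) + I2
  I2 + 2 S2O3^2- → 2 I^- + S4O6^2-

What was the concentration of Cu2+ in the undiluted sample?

n(S2O3^2-) = 0.0164 × 0.0630 = 1.03 × 10^-3 mol
n(I2) = n(S2O3^2-)/2 = 5.17 × 10^-4 mol
From the 2:1 ratio, n(Cu2+) in the aliquot = 2/1 × 5.17 × 10^-4 = 1.03 × 10^-3 mol
[Cu2+]_dilute = 1.03 × 10^-3 / 0.00997 = 0.104 mol/L
[Cu2+]_original = 0.104 × 250.0/10.1 = 2.57 mol/L

2.57 mol/L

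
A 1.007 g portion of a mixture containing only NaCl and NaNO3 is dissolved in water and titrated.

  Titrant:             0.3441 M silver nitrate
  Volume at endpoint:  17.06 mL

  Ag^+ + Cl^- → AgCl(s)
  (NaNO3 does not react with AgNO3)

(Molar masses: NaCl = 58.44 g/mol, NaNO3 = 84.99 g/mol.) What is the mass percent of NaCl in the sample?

n(AgNO3) = 0.01706 × 0.3441 = 5.870 × 10^-3 mol
Let x = n(NaCl), y = n(NaNO3).
Titrant: 1x = 5.870 × 10^-3;  mass: 58.44x + 84.99y = 1.007
Solving, x = 5.870 × 10^-3 mol, y = 7.812 × 10^-3 mol
mass of NaCl = 5.870 × 10^-3 × 58.44 = 0.3431 g
% NaCl = 0.3431 / 1.007 × 100 = 34.07 %

34.07 %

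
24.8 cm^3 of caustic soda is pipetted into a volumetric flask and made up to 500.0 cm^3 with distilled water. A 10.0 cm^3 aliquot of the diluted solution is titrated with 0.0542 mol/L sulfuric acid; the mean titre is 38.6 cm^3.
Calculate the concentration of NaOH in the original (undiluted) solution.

8.44 mol/L

2 NaOH + H2SO4 → Na2SO4 + 2 H2O
n(H2SO4) = 0.0386 × 0.0542 = 2.09 × 10^-3 mol
From the 2:1 ratio, n(NaOH) in the aliquot = 2/1 × 2.09 × 10^-3 = 4.18 × 10^-3 mol
[NaOH]_dilute = 4.18 × 10^-3 / 0.0100 = 0.418 mol/L
Dilution factor = 500.0 / 24.8 = 20.16
[NaOH]_stock = 0.418 × 20.16 = 8.44 mol/L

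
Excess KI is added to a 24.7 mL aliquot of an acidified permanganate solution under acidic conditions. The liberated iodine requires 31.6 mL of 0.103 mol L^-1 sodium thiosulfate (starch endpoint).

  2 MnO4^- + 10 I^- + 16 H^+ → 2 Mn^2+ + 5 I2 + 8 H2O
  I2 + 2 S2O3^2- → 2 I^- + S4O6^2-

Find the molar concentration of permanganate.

0.0264 mol/L

n(S2O3^2-) = 0.0316 × 0.103 = 3.25 × 10^-3 mol
n(I2) = n(S2O3^2-)/2 = 1.63 × 10^-3 mol
From the 2:5 ratio, n(MnO4^-) in the aliquot = 2/5 × 1.63 × 10^-3 = 6.51 × 10^-4 mol
[MnO4^-] = 6.51 × 10^-4 / 0.0247 = 0.0264 mol/L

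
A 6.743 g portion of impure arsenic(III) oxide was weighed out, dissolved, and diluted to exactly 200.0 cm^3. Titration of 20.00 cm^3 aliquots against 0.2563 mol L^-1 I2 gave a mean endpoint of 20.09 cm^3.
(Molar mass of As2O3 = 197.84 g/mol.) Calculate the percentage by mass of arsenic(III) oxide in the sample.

As2O3 + 2 I2 + 2 H2O → As2O5 + 4 HI
n(I2) per titration = 0.02009 × 0.2563 = 5.149 × 10^-3 mol
From the 1:2 ratio, n(As2O3) in each aliquot = 1/2 × 5.149 × 10^-3 = 2.575 × 10^-3 mol
n(As2O3) in the whole flask = 2.575 × 10^-3 × 200.0/20.00 = 0.02575 mol
mass of As2O3 = 0.02575 × 197.84 = 5.093 g
% As2O3 = 5.093 / 6.743 × 100 = 75.54 %

75.54 %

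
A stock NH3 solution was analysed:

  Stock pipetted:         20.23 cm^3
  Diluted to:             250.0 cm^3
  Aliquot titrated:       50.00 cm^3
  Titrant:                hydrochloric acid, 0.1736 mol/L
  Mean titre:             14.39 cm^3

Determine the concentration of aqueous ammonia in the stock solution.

NH3 + HCl → NH4Cl
n(HCl) = 0.01439 × 0.1736 = 2.498 × 10^-3 mol
n(NH3) in the aliquot = 2.498 × 10^-3 mol (1:1 ratio)
[NH3]_dilute = 2.498 × 10^-3 / 0.05000 = 0.04996 mol/L
Dilution factor = 250.0 / 20.23 = 12.36
[NH3]_stock = 0.04996 × 12.36 = 0.6174 mol/L

0.6174 mol/L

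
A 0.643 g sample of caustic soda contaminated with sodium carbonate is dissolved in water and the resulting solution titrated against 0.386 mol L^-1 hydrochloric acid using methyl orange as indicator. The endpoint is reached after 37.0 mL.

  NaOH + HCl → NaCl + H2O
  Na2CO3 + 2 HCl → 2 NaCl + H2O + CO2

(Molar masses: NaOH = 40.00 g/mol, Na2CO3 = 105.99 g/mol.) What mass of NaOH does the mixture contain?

0.351 g

n(HCl) = 0.0370 × 0.386 = 0.0143 mol
Let x = n(NaOH), y = n(Na2CO3).
Titrant: 1x + 2y = 0.0143;  mass: 40.00x + 105.99y = 0.643
Solving, x = 8.76 × 10^-3 mol, y = 2.76 × 10^-3 mol
mass of NaOH = 8.76 × 10^-3 × 40.00 = 0.351 g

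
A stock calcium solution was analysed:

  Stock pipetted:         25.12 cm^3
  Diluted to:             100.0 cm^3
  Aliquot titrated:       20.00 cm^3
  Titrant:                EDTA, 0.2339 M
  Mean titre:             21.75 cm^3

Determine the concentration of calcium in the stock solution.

Ca^2+ + EDTA^4- → [Ca(EDTA)]^2-
n(EDTA) = 0.02175 × 0.2339 = 5.087 × 10^-3 mol
n(Ca2+) in the aliquot = 5.087 × 10^-3 mol (1:1 ratio)
[Ca2+]_dilute = 5.087 × 10^-3 / 0.02000 = 0.2544 mol/L
Dilution factor = 100.0 / 25.12 = 3.981
[Ca2+]_stock = 0.2544 × 3.981 = 1.013 mol/L

1.013 M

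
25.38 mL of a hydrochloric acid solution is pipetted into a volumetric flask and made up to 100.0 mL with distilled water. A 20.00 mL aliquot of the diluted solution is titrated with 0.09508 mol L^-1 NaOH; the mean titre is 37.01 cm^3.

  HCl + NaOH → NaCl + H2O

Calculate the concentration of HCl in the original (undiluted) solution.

0.6932 mol/L

n(NaOH) = 0.03701 × 0.09508 = 3.519 × 10^-3 mol
n(HCl) in the aliquot = 3.519 × 10^-3 mol (1:1 ratio)
[HCl]_dilute = 3.519 × 10^-3 / 0.02000 = 0.1759 mol/L
Dilution factor = 100.0 / 25.38 = 3.940
[HCl]_stock = 0.1759 × 3.940 = 0.6932 mol/L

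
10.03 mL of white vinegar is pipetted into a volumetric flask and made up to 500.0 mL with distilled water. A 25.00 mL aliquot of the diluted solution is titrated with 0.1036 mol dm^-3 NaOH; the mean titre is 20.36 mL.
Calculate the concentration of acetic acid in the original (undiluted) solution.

4.206 mol/L

CH3COOH + NaOH → CH3COONa + H2O
n(NaOH) = 0.02036 × 0.1036 = 2.109 × 10^-3 mol
n(CH3COOH) in the aliquot = 2.109 × 10^-3 mol (1:1 ratio)
[CH3COOH]_dilute = 2.109 × 10^-3 / 0.02500 = 0.08437 mol/L
Dilution factor = 500.0 / 10.03 = 49.85
[CH3COOH]_stock = 0.08437 × 49.85 = 4.206 mol/L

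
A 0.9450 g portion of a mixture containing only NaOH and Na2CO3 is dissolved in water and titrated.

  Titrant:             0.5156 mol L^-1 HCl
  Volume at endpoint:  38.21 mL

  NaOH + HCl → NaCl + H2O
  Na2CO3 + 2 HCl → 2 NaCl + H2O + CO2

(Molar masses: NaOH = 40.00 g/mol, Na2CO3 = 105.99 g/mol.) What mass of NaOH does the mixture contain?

0.3049 g

n(HCl) = 0.03821 × 0.5156 = 0.01970 mol
Let x = n(NaOH), y = n(Na2CO3).
Titrant: 1x + 2y = 0.01970;  mass: 40.00x + 105.99y = 0.9450
Solving, x = 7.623 × 10^-3 mol, y = 6.039 × 10^-3 mol
mass of NaOH = 7.623 × 10^-3 × 40.00 = 0.3049 g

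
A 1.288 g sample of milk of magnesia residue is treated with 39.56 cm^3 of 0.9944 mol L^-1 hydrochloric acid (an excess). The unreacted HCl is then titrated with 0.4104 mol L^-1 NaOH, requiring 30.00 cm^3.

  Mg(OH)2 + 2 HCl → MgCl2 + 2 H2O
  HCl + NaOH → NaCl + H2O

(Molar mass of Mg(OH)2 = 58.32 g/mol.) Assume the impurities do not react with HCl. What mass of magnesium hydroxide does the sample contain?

0.7881 g

n(HCl) added = 0.03956 × 0.9944 = 0.03934 mol
n(NaOH) used in back-titration = 0.03000 × 0.4104 = 0.01231 mol
n(HCl) left over = 0.01231 mol (1:1 ratio)
n(HCl) consumed by analyte = 0.03934 − 0.01231 = 0.02703 mol
From the 1:2 ratio, n(Mg(OH)2) = 1/2 × 0.02703 = 0.01351 mol
mass of Mg(OH)2 = 0.01351 × 58.32 = 0.7881 g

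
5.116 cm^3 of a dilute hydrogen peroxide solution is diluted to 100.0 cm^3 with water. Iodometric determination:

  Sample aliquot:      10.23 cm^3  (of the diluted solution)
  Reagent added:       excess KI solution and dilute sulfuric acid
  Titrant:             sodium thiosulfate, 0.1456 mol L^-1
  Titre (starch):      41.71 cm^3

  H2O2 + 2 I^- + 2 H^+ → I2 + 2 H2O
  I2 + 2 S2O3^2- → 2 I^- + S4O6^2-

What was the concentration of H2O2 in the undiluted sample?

5.802 mol/L

n(S2O3^2-) = 0.04171 × 0.1456 = 6.073 × 10^-3 mol
n(I2) = n(S2O3^2-)/2 = 3.036 × 10^-3 mol
n(H2O2) in the aliquot = 3.036 × 10^-3 mol (1:1 ratio)
[H2O2]_dilute = 3.036 × 10^-3 / 0.01023 = 0.2968 mol/L
[H2O2]_original = 0.2968 × 100.0/5.116 = 5.802 mol/L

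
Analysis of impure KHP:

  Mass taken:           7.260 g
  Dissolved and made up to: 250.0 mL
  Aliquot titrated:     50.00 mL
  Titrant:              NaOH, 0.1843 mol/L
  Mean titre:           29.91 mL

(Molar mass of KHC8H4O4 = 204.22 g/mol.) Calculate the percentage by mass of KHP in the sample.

77.53 %

KHC8H4O4 + NaOH → KNaC8H4O4 + H2O
n(NaOH) per titration = 0.02991 × 0.1843 = 5.512 × 10^-3 mol
n(KHC8H4O4) in each aliquot = 5.512 × 10^-3 mol (1:1 ratio)
n(KHC8H4O4) in the whole flask = 5.512 × 10^-3 × 250.0/50.00 = 0.02756 mol
mass of KHC8H4O4 = 0.02756 × 204.22 = 5.629 g
% KHC8H4O4 = 5.629 / 7.260 × 100 = 77.53 %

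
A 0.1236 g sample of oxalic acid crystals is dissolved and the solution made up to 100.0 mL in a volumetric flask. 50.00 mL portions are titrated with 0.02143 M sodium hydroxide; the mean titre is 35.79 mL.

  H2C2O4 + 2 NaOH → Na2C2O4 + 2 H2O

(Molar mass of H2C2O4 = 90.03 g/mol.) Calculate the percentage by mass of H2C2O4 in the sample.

n(NaOH) per titration = 0.03579 × 0.02143 = 7.670 × 10^-4 mol
From the 1:2 ratio, n(H2C2O4) in each aliquot = 1/2 × 7.670 × 10^-4 = 3.835 × 10^-4 mol
n(H2C2O4) in the whole flask = 3.835 × 10^-4 × 100.0/50.00 = 7.670 × 10^-4 mol
mass of H2C2O4 = 7.670 × 10^-4 × 90.03 = 0.06905 g
% H2C2O4 = 0.06905 / 0.1236 × 100 = 55.87 %

55.87 %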